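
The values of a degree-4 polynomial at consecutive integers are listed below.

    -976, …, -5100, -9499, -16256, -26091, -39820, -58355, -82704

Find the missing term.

Using the last 7 terms:
First differences: -4399  -6757  -9835  -13729  -18535  -24349
Second differences: -2358  -3078  -3894  -4806  -5814
Third differences: -720  -816  -912  -1008
Fourth differences: -96  -96  -96
Constant fourth difference = -96.
Extend backward: -720 + 96 = -624;  -2358 + 624 = -1734;  -4399 + 1734 = -2665;  -5100 + 2665 = -2435

-2435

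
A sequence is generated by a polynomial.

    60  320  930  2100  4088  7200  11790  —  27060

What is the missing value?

18260

Using the first 7 terms:
D1: 260, 610, 1170, 1988, 3112, 4590
D2: 350, 560, 818, 1124, 1478
D3: 210, 258, 306, 354
D4: 48, 48, 48
Constant fourth difference = 48.
Extend forward: 354 + 48 = 402;  1478 + 402 = 1880;  4590 + 1880 = 6470;  11790 + 6470 = 18260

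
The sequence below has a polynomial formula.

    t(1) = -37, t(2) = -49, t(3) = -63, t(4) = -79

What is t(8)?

-12 , -14 , -16
-2 , -2
The second differences are constant (-2).
-16 − 2 = -18;  -79 − 18 = -97
-18 − 2 = -20;  -97 − 20 = -117
-20 − 2 = -22;  -117 − 22 = -139
-22 − 2 = -24;  -139 − 24 = -163

-163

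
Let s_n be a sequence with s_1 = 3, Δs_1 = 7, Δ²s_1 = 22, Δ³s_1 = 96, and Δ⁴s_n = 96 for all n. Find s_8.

Build the table forward from the leading diagonal:
Fourth differences: 96  96  96  96  96  96  96  96
Third differences: 96  192  288  384  480  576  672  768
Second differences: 22  118  310  598  982  1462  2038  2710
First differences: 7  29  147  457  1055  2037  3499  5537
s: 3  10  39  186  643  1698  3735  7234

7234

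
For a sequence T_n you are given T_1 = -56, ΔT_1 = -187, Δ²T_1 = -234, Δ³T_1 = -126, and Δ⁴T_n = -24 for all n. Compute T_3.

-664

Build the table forward from the leading diagonal:
D4: -24, -24, -24
D3: -126, -150, -174
D2: -234, -360, -510
D1: -187, -421, -781
T: -56, -243, -664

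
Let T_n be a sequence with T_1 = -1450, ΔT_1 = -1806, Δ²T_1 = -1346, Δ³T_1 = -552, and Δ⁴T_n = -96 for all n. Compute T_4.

-11458

Build the table forward from the leading diagonal:
D4: -96, -96, -96, -96
D3: -552, -648, -744, -840
D2: -1346, -1898, -2546, -3290
D1: -1806, -3152, -5050, -7596
T: -1450, -3256, -6408, -11458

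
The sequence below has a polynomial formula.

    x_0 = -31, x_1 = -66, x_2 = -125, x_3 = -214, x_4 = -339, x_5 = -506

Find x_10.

-2181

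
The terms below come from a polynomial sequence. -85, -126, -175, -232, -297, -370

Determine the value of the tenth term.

-742

First differences: -41 , -49 , -57 , -65 , -73
Second differences: -8 , -8 , -8 , -8
Constant second difference = -8, so extend:
-73 − 8 = -81;  -370 − 81 = -451
-81 − 8 = -89;  -451 − 89 = -540
-89 − 8 = -97;  -540 − 97 = -637
-97 − 8 = -105;  -637 − 105 = -742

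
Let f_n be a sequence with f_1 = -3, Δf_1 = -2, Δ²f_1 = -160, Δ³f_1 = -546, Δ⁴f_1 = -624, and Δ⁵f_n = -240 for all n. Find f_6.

-10433

Build the table forward from the leading diagonal:
D5: -240  -240  -240  -240  -240  -240
D4: -624  -864  -1104  -1344  -1584  -1824
D3: -546  -1170  -2034  -3138  -4482  -6066
D2: -160  -706  -1876  -3910  -7048  -11530
D1: -2  -162  -868  -2744  -6654  -13702
f: -3  -5  -167  -1035  -3779  -10433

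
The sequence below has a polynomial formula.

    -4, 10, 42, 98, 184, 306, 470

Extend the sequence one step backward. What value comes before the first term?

-6

First differences: 14, 32, 56, 86, 122, 164
Second differences: 18, 24, 30, 36, 42
Third differences: 6, 6, 6, 6
The third differences are constant at 6.
Work back: 18 − 6 = 12;  14 − 12 = 2;  -4 − 2 = -6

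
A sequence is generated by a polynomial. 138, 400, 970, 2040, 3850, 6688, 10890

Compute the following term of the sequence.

262 , 570 , 1070 , 1810 , 2838 , 4202
308 , 500 , 740 , 1028 , 1364
192 , 240 , 288 , 336
48 , 48 , 48
Fourth differences constant at 48.
336 + 48 = 384;  1364 + 384 = 1748;  4202 + 1748 = 5950;  10890 + 5950 = 16840

16840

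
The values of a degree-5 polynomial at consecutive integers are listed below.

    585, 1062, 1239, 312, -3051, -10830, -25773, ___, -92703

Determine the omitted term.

-51516

Using the first 7 terms:
477  177  -927  -3363  -7779  -14943
-300  -1104  -2436  -4416  -7164
-804  -1332  -1980  -2748
-528  -648  -768
-120  -120
Constant fifth difference = -120.
Extend forward: -768 − 120 = -888;  -2748 − 888 = -3636;  -7164 − 3636 = -10800;  -14943 − 10800 = -25743;  -25773 − 25743 = -51516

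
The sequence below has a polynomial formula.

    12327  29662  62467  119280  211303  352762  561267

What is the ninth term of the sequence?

1268935

First differences: 17335  32805  56813  92023  141459  208505
Second differences: 15470  24008  35210  49436  67046
Third differences: 8538  11202  14226  17610
Fourth differences: 2664  3024  3384
Fifth differences: 360  360
Constant fifth difference = 360, so extend:
3384 + 360 = 3744;  17610 + 3744 = 21354;  67046 + 21354 = 88400;  208505 + 88400 = 296905;  561267 + 296905 = 858172
3744 + 360 = 4104;  21354 + 4104 = 25458;  88400 + 25458 = 113858;  296905 + 113858 = 410763;  858172 + 410763 = 1268935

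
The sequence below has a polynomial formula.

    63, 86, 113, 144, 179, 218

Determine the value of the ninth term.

23, 27, 31, 35, 39
4, 4, 4, 4
Constant second difference = 4, so extend:
39 + 4 = 43;  218 + 43 = 261
43 + 4 = 47;  261 + 47 = 308
47 + 4 = 51;  308 + 51 = 359

359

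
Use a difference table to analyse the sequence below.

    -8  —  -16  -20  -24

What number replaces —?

Using the last 3 terms:
-4, -4
Constant first difference = -4.
Extend backward: -16 + 4 = -12

-12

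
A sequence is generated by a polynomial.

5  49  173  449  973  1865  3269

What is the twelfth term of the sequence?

24689

D1: 44, 124, 276, 524, 892, 1404
D2: 80, 152, 248, 368, 512
D3: 72, 96, 120, 144
D4: 24, 24, 24
Fourth differences constant at 24.
144 + 24 = 168;  512 + 168 = 680;  1404 + 680 = 2084;  3269 + 2084 = 5353
168 + 24 = 192;  680 + 192 = 872;  2084 + 872 = 2956;  5353 + 2956 = 8309
192 + 24 = 216;  872 + 216 = 1088;  2956 + 1088 = 4044;  8309 + 4044 = 12353
216 + 24 = 240;  1088 + 240 = 1328;  4044 + 1328 = 5372;  12353 + 5372 = 17725
240 + 24 = 264;  1328 + 264 = 1592;  5372 + 1592 = 6964;  17725 + 6964 = 24689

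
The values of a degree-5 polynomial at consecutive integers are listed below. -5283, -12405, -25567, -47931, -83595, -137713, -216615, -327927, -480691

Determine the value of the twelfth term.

-1301875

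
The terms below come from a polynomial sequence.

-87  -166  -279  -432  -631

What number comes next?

-79 , -113 , -153 , -199
-34 , -40 , -46
-6 , -6
Constant third difference = -6, so extend:
-46 − 6 = -52;  -199 − 52 = -251;  -631 − 251 = -882

-882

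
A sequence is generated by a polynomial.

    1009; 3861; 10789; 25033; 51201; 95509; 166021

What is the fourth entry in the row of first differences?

Δ: 2852, 6928, 14244, 26168, 44308, 70512
Δ²: 4076, 7316, 11924, 18140, 26204
Δ³: 3240, 4608, 6216, 8064
Δ⁴: 1368, 1608, 1848
Δ⁵: 240, 240

26168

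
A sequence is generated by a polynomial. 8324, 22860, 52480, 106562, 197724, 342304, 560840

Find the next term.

D1: 14536, 29620, 54082, 91162, 144580, 218536
D2: 15084, 24462, 37080, 53418, 73956
D3: 9378, 12618, 16338, 20538
D4: 3240, 3720, 4200
D5: 480, 480
The fifth differences are constant (480).
4200 + 480 = 4680;  20538 + 4680 = 25218;  73956 + 25218 = 99174;  218536 + 99174 = 317710;  560840 + 317710 = 878550

878550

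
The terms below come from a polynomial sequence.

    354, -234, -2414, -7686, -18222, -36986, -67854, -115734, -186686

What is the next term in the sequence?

D1: -588 , -2180 , -5272 , -10536 , -18764 , -30868 , -47880 , -70952
D2: -1592 , -3092 , -5264 , -8228 , -12104 , -17012 , -23072
D3: -1500 , -2172 , -2964 , -3876 , -4908 , -6060
D4: -672 , -792 , -912 , -1032 , -1152
D5: -120 , -120 , -120 , -120
Fifth differences constant at -120.
-1152 − 120 = -1272;  -6060 − 1272 = -7332;  -23072 − 7332 = -30404;  -70952 − 30404 = -101356;  -186686 − 101356 = -288042

-288042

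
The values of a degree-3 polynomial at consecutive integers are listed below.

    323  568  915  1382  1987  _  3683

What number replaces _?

2748

Using the first 5 terms:
First differences: 245, 347, 467, 605
Second differences: 102, 120, 138
Third differences: 18, 18
Constant third difference = 18.
Extend forward: 138 + 18 = 156;  605 + 156 = 761;  1987 + 761 = 2748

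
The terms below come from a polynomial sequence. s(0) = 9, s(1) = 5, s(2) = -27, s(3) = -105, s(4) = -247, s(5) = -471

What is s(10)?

-3451

-4, -32, -78, -142, -224
-28, -46, -64, -82
-18, -18, -18
Constant third difference = -18, so extend:
-82 − 18 = -100;  -224 − 100 = -324;  -471 − 324 = -795
-100 − 18 = -118;  -324 − 118 = -442;  -795 − 442 = -1237
-118 − 18 = -136;  -442 − 136 = -578;  -1237 − 578 = -1815
-136 − 18 = -154;  -578 − 154 = -732;  -1815 − 732 = -2547
-154 − 18 = -172;  -732 − 172 = -904;  -2547 − 904 = -3451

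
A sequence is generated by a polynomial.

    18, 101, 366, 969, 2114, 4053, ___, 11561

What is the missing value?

Using the first 6 terms:
D1: 83  265  603  1145  1939
D2: 182  338  542  794
D3: 156  204  252
D4: 48  48
Constant fourth difference = 48.
Extend forward: 252 + 48 = 300;  794 + 300 = 1094;  1939 + 1094 = 3033;  4053 + 3033 = 7086

7086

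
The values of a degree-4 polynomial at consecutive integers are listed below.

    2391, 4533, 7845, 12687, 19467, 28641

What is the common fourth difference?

48

First differences: 2142, 3312, 4842, 6780, 9174
Second differences: 1170, 1530, 1938, 2394
Third differences: 360, 408, 456
Fourth differences: 48, 48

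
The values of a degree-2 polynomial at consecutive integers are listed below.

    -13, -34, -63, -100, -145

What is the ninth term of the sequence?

-405

First differences: -21, -29, -37, -45
Second differences: -8, -8, -8
Second differences constant at -8.
-45 − 8 = -53;  -145 − 53 = -198
-53 − 8 = -61;  -198 − 61 = -259
-61 − 8 = -69;  -259 − 69 = -328
-69 − 8 = -77;  -328 − 77 = -405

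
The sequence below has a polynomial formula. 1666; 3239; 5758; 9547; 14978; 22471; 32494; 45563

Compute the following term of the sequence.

1573  2519  3789  5431  7493  10023  13069
946  1270  1642  2062  2530  3046
324  372  420  468  516
48  48  48  48
Constant fourth difference = 48, so extend:
516 + 48 = 564;  3046 + 564 = 3610;  13069 + 3610 = 16679;  45563 + 16679 = 62242

62242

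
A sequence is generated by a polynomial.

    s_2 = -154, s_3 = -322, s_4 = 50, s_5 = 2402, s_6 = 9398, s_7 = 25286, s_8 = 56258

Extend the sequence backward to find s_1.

-22

Δ: -168, 372, 2352, 6996, 15888, 30972
Δ²: 540, 1980, 4644, 8892, 15084
Δ³: 1440, 2664, 4248, 6192
Δ⁴: 1224, 1584, 1944
Δ⁵: 360, 360
The fifth differences are constant at 360.
Work back: 1224 − 360 = 864;  1440 − 864 = 576;  540 − 576 = -36;  -168 + 36 = -132;  -154 + 132 = -22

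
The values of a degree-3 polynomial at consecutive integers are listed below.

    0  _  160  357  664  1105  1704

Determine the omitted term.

49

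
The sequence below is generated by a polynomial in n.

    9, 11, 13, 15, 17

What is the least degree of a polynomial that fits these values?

2, 2, 2, 2
The first differences are constant, so the polynomial has degree 1.

1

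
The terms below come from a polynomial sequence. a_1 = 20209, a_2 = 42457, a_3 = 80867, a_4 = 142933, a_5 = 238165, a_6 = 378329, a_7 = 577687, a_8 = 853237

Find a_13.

First differences: 22248, 38410, 62066, 95232, 140164, 199358, 275550
Second differences: 16162, 23656, 33166, 44932, 59194, 76192
Third differences: 7494, 9510, 11766, 14262, 16998
Fourth differences: 2016, 2256, 2496, 2736
Fifth differences: 240, 240, 240
The fifth differences are constant (240).
2736 + 240 = 2976;  16998 + 2976 = 19974;  76192 + 19974 = 96166;  275550 + 96166 = 371716;  853237 + 371716 = 1224953
2976 + 240 = 3216;  19974 + 3216 = 23190;  96166 + 23190 = 119356;  371716 + 119356 = 491072;  1224953 + 491072 = 1716025
3216 + 240 = 3456;  23190 + 3456 = 26646;  119356 + 26646 = 146002;  491072 + 146002 = 637074;  1716025 + 637074 = 2353099
3456 + 240 = 3696;  26646 + 3696 = 30342;  146002 + 30342 = 176344;  637074 + 176344 = 813418;  2353099 + 813418 = 3166517
3696 + 240 = 3936;  30342 + 3936 = 34278;  176344 + 34278 = 210622;  813418 + 210622 = 1024040;  3166517 + 1024040 = 4190557

4190557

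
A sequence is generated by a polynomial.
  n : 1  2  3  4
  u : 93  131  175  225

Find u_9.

565

First differences: 38, 44, 50
Second differences: 6, 6
Constant second difference = 6, so extend:
50 + 6 = 56;  225 + 56 = 281
56 + 6 = 62;  281 + 62 = 343
62 + 6 = 68;  343 + 68 = 411
68 + 6 = 74;  411 + 74 = 485
74 + 6 = 80;  485 + 80 = 565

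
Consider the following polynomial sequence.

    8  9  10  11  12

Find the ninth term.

16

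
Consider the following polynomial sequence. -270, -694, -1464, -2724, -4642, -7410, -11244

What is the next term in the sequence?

-16384

Δ: -424, -770, -1260, -1918, -2768, -3834
Δ²: -346, -490, -658, -850, -1066
Δ³: -144, -168, -192, -216
Δ⁴: -24, -24, -24
The fourth differences are constant (-24).
-216 − 24 = -240;  -1066 − 240 = -1306;  -3834 − 1306 = -5140;  -11244 − 5140 = -16384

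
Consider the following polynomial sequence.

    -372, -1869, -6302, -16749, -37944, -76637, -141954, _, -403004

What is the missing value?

-245757

Using the first 7 terms:
D1: -1497  -4433  -10447  -21195  -38693  -65317
D2: -2936  -6014  -10748  -17498  -26624
D3: -3078  -4734  -6750  -9126
D4: -1656  -2016  -2376
D5: -360  -360
Constant fifth difference = -360.
Extend forward: -2376 − 360 = -2736;  -9126 − 2736 = -11862;  -26624 − 11862 = -38486;  -65317 − 38486 = -103803;  -141954 − 103803 = -245757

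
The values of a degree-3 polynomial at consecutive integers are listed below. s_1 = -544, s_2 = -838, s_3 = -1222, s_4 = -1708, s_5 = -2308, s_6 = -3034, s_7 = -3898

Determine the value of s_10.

-7438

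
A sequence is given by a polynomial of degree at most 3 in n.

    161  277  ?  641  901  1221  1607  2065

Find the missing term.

435

Using the last 5 terms:
260  320  386  458
60  66  72
6  6
Constant third difference = 6.
Extend backward: 60 − 6 = 54;  260 − 54 = 206;  641 − 206 = 435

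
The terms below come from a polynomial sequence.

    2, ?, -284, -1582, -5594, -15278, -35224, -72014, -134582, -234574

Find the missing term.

-14

Using the last 8 terms:
Δ: -1298  -4012  -9684  -19946  -36790  -62568  -99992
Δ²: -2714  -5672  -10262  -16844  -25778  -37424
Δ³: -2958  -4590  -6582  -8934  -11646
Δ⁴: -1632  -1992  -2352  -2712
Δ⁵: -360  -360  -360
Constant fifth difference = -360.
Extend backward: -1632 + 360 = -1272;  -2958 + 1272 = -1686;  -2714 + 1686 = -1028;  -1298 + 1028 = -270;  -284 + 270 = -14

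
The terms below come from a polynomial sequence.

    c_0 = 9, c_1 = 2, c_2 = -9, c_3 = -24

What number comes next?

Δ: -7  -11  -15
Δ²: -4  -4
The second differences are constant (-4).
-15 − 4 = -19;  -24 − 19 = -43

-43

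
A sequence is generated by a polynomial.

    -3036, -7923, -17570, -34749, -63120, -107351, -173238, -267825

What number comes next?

-399524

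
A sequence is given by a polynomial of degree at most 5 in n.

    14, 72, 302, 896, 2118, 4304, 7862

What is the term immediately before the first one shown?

Δ: 58  230  594  1222  2186  3558
Δ²: 172  364  628  964  1372
Δ³: 192  264  336  408
Δ⁴: 72  72  72
The fourth differences are constant at 72.
Work back: 192 − 72 = 120;  172 − 120 = 52;  58 − 52 = 6;  14 − 6 = 8

8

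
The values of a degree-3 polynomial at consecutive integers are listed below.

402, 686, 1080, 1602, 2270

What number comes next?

3102

D1: 284, 394, 522, 668
D2: 110, 128, 146
D3: 18, 18
The third differences are constant (18).
146 + 18 = 164;  668 + 164 = 832;  2270 + 832 = 3102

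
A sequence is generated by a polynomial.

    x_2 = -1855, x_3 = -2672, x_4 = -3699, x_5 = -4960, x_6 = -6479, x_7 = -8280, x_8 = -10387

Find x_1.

Δ: -817, -1027, -1261, -1519, -1801, -2107
Δ²: -210, -234, -258, -282, -306
Δ³: -24, -24, -24, -24
The third differences are constant at -24.
Work back: -210 + 24 = -186;  -817 + 186 = -631;  -1855 + 631 = -1224

-1224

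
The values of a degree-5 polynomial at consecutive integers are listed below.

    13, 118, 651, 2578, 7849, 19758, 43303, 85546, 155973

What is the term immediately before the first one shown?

-6

First differences: 105, 533, 1927, 5271, 11909, 23545, 42243, 70427
Second differences: 428, 1394, 3344, 6638, 11636, 18698, 28184
Third differences: 966, 1950, 3294, 4998, 7062, 9486
Fourth differences: 984, 1344, 1704, 2064, 2424
Fifth differences: 360, 360, 360, 360
The fifth differences are constant at 360.
Work back: 984 − 360 = 624;  966 − 624 = 342;  428 − 342 = 86;  105 − 86 = 19;  13 − 19 = -6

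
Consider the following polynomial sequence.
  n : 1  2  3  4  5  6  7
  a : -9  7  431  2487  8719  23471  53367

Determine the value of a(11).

563551

Δ: 16 , 424 , 2056 , 6232 , 14752 , 29896
Δ²: 408 , 1632 , 4176 , 8520 , 15144
Δ³: 1224 , 2544 , 4344 , 6624
Δ⁴: 1320 , 1800 , 2280
Δ⁵: 480 , 480
Fifth differences constant at 480.
2280 + 480 = 2760;  6624 + 2760 = 9384;  15144 + 9384 = 24528;  29896 + 24528 = 54424;  53367 + 54424 = 107791
2760 + 480 = 3240;  9384 + 3240 = 12624;  24528 + 12624 = 37152;  54424 + 37152 = 91576;  107791 + 91576 = 199367
3240 + 480 = 3720;  12624 + 3720 = 16344;  37152 + 16344 = 53496;  91576 + 53496 = 145072;  199367 + 145072 = 344439
3720 + 480 = 4200;  16344 + 4200 = 20544;  53496 + 20544 = 74040;  145072 + 74040 = 219112;  344439 + 219112 = 563551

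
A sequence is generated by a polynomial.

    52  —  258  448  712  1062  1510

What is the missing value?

Using the last 5 terms:
First differences: 190  264  350  448
Second differences: 74  86  98
Third differences: 12  12
Constant third difference = 12.
Extend backward: 74 − 12 = 62;  190 − 62 = 128;  258 − 128 = 130

130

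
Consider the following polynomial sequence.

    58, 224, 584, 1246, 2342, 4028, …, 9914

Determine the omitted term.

Using the first 6 terms:
First differences: 166, 360, 662, 1096, 1686
Second differences: 194, 302, 434, 590
Third differences: 108, 132, 156
Fourth differences: 24, 24
Constant fourth difference = 24.
Extend forward: 156 + 24 = 180;  590 + 180 = 770;  1686 + 770 = 2456;  4028 + 2456 = 6484

6484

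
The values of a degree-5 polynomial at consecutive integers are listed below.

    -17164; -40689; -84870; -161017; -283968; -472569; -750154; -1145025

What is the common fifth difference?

Δ: -23525, -44181, -76147, -122951, -188601, -277585, -394871
Δ²: -20656, -31966, -46804, -65650, -88984, -117286
Δ³: -11310, -14838, -18846, -23334, -28302
Δ⁴: -3528, -4008, -4488, -4968
Δ⁵: -480, -480, -480

-480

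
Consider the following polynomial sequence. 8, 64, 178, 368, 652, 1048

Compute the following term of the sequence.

56 , 114 , 190 , 284 , 396
58 , 76 , 94 , 112
18 , 18 , 18
The third differences are constant (18).
112 + 18 = 130;  396 + 130 = 526;  1048 + 526 = 1574

1574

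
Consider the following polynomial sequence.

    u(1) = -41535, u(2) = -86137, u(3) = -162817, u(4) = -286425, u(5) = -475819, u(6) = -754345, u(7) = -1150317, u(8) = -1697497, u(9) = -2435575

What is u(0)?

-17689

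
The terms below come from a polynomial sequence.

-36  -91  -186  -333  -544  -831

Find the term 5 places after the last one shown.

-3826

-55 , -95 , -147 , -211 , -287
-40 , -52 , -64 , -76
-12 , -12 , -12
The third differences are constant (-12).
-76 − 12 = -88;  -287 − 88 = -375;  -831 − 375 = -1206
-88 − 12 = -100;  -375 − 100 = -475;  -1206 − 475 = -1681
-100 − 12 = -112;  -475 − 112 = -587;  -1681 − 587 = -2268
-112 − 12 = -124;  -587 − 124 = -711;  -2268 − 711 = -2979
-124 − 12 = -136;  -711 − 136 = -847;  -2979 − 847 = -3826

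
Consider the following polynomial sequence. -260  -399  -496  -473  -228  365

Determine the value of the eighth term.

3219

First differences: -139 , -97 , 23 , 245 , 593
Second differences: 42 , 120 , 222 , 348
Third differences: 78 , 102 , 126
Fourth differences: 24 , 24
The fourth differences are constant (24).
126 + 24 = 150;  348 + 150 = 498;  593 + 498 = 1091;  365 + 1091 = 1456
150 + 24 = 174;  498 + 174 = 672;  1091 + 672 = 1763;  1456 + 1763 = 3219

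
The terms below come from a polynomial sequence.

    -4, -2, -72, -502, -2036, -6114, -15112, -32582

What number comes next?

D1: 2 , -70 , -430 , -1534 , -4078 , -8998 , -17470
D2: -72 , -360 , -1104 , -2544 , -4920 , -8472
D3: -288 , -744 , -1440 , -2376 , -3552
D4: -456 , -696 , -936 , -1176
D5: -240 , -240 , -240
Constant fifth difference = -240, so extend:
-1176 − 240 = -1416;  -3552 − 1416 = -4968;  -8472 − 4968 = -13440;  -17470 − 13440 = -30910;  -32582 − 30910 = -63492

-63492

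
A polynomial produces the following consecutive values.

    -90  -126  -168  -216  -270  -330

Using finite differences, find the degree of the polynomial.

Δ: -36, -42, -48, -54, -60
Δ²: -6, -6, -6, -6
The second differences are constant, so the polynomial has degree 2.

2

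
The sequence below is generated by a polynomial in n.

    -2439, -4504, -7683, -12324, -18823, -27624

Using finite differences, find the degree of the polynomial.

4

First differences: -2065, -3179, -4641, -6499, -8801
Second differences: -1114, -1462, -1858, -2302
Third differences: -348, -396, -444
Fourth differences: -48, -48
The fourth differences are constant, so the polynomial has degree 4.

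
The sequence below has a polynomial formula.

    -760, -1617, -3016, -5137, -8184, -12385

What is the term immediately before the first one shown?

-289

D1: -857  -1399  -2121  -3047  -4201
D2: -542  -722  -926  -1154
D3: -180  -204  -228
D4: -24  -24
The fourth differences are constant at -24.
Work back: -180 + 24 = -156;  -542 + 156 = -386;  -857 + 386 = -471;  -760 + 471 = -289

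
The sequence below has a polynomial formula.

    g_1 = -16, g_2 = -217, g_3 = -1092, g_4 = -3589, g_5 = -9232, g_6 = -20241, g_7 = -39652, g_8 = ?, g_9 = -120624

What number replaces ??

-71437

Using the first 7 terms:
Δ: -201, -875, -2497, -5643, -11009, -19411
Δ²: -674, -1622, -3146, -5366, -8402
Δ³: -948, -1524, -2220, -3036
Δ⁴: -576, -696, -816
Δ⁵: -120, -120
Constant fifth difference = -120.
Extend forward: -816 − 120 = -936;  -3036 − 936 = -3972;  -8402 − 3972 = -12374;  -19411 − 12374 = -31785;  -39652 − 31785 = -71437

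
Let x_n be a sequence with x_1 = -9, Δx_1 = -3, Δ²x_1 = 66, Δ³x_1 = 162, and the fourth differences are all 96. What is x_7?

5643

Build the table forward from the leading diagonal:
Δ⁴: 96, 96, 96, 96, 96, 96, 96
Δ³: 162, 258, 354, 450, 546, 642, 738
Δ²: 66, 228, 486, 840, 1290, 1836, 2478
Δ: -3, 63, 291, 777, 1617, 2907, 4743
x: -9, -12, 51, 342, 1119, 2736, 5643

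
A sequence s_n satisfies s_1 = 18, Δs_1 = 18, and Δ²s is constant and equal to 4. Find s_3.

Build the table forward from the leading diagonal:
Δ²: 4, 4, 4
Δ: 18, 22, 26
s: 18, 36, 58

58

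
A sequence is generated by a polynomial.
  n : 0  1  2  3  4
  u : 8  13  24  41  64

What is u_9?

269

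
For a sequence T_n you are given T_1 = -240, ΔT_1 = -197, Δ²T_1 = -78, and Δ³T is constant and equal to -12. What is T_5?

-1544

Build the table forward from the leading diagonal:
Third differences: -12, -12, -12, -12, -12
Second differences: -78, -90, -102, -114, -126
First differences: -197, -275, -365, -467, -581
T: -240, -437, -712, -1077, -1544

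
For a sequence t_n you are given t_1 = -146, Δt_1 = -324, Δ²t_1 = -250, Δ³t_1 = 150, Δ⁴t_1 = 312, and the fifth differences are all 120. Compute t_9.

27222

Build the table forward from the leading diagonal:
D5: 120, 120, 120, 120, 120, 120, 120, 120, 120
D4: 312, 432, 552, 672, 792, 912, 1032, 1152, 1272
D3: 150, 462, 894, 1446, 2118, 2910, 3822, 4854, 6006
D2: -250, -100, 362, 1256, 2702, 4820, 7730, 11552, 16406
D1: -324, -574, -674, -312, 944, 3646, 8466, 16196, 27748
t: -146, -470, -1044, -1718, -2030, -1086, 2560, 11026, 27222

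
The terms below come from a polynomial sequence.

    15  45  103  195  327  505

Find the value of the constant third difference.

6

Δ: 30, 58, 92, 132, 178
Δ²: 28, 34, 40, 46
Δ³: 6, 6, 6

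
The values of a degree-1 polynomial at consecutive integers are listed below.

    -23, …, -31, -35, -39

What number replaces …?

-27

Using the last 3 terms:
D1: -4  -4
Constant first difference = -4.
Extend backward: -31 + 4 = -27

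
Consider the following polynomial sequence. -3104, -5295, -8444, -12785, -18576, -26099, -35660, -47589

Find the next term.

-62240

Δ: -2191  -3149  -4341  -5791  -7523  -9561  -11929
Δ²: -958  -1192  -1450  -1732  -2038  -2368
Δ³: -234  -258  -282  -306  -330
Δ⁴: -24  -24  -24  -24
Constant fourth difference = -24, so extend:
-330 − 24 = -354;  -2368 − 354 = -2722;  -11929 − 2722 = -14651;  -47589 − 14651 = -62240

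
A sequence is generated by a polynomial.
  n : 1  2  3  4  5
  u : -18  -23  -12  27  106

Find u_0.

-9

Δ: -5, 11, 39, 79
Δ²: 16, 28, 40
Δ³: 12, 12
The third differences are constant at 12.
Work back: 16 − 12 = 4;  -5 − 4 = -9;  -18 + 9 = -9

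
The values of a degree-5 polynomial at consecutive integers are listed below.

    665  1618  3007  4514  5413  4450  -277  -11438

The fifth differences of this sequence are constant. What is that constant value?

-120

D1: 953, 1389, 1507, 899, -963, -4727, -11161
D2: 436, 118, -608, -1862, -3764, -6434
D3: -318, -726, -1254, -1902, -2670
D4: -408, -528, -648, -768
D5: -120, -120, -120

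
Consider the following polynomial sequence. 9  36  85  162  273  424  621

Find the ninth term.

27  49  77  111  151  197
22  28  34  40  46
6  6  6  6
Third differences constant at 6.
46 + 6 = 52;  197 + 52 = 249;  621 + 249 = 870
52 + 6 = 58;  249 + 58 = 307;  870 + 307 = 1177

1177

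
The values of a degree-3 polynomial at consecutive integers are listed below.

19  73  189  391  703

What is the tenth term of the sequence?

4753

54, 116, 202, 312
62, 86, 110
24, 24
Third differences constant at 24.
110 + 24 = 134;  312 + 134 = 446;  703 + 446 = 1149
134 + 24 = 158;  446 + 158 = 604;  1149 + 604 = 1753
158 + 24 = 182;  604 + 182 = 786;  1753 + 786 = 2539
182 + 24 = 206;  786 + 206 = 992;  2539 + 992 = 3531
206 + 24 = 230;  992 + 230 = 1222;  3531 + 1222 = 4753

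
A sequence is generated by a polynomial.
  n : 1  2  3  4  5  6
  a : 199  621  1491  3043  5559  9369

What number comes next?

14851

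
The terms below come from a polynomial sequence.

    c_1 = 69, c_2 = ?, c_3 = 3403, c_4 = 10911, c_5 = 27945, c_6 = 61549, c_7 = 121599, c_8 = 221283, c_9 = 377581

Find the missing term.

Using the last 7 terms:
First differences: 7508, 17034, 33604, 60050, 99684, 156298
Second differences: 9526, 16570, 26446, 39634, 56614
Third differences: 7044, 9876, 13188, 16980
Fourth differences: 2832, 3312, 3792
Fifth differences: 480, 480
Constant fifth difference = 480.
Extend backward: 2832 − 480 = 2352;  7044 − 2352 = 4692;  9526 − 4692 = 4834;  7508 − 4834 = 2674;  3403 − 2674 = 729

729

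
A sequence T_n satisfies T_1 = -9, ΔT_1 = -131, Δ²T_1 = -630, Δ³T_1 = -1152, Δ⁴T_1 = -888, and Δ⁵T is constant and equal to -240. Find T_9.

Build the table forward from the leading diagonal:
D5: -240  -240  -240  -240  -240  -240  -240  -240  -240
D4: -888  -1128  -1368  -1608  -1848  -2088  -2328  -2568  -2808
D3: -1152  -2040  -3168  -4536  -6144  -7992  -10080  -12408  -14976
D2: -630  -1782  -3822  -6990  -11526  -17670  -25662  -35742  -48150
D1: -131  -761  -2543  -6365  -13355  -24881  -42551  -68213  -103955
T: -9  -140  -901  -3444  -9809  -23164  -48045  -90596  -158809

-158809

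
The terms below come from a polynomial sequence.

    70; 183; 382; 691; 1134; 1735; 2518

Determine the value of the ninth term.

D1: 113, 199, 309, 443, 601, 783
D2: 86, 110, 134, 158, 182
D3: 24, 24, 24, 24
The third differences are constant (24).
182 + 24 = 206;  783 + 206 = 989;  2518 + 989 = 3507
206 + 24 = 230;  989 + 230 = 1219;  3507 + 1219 = 4726

4726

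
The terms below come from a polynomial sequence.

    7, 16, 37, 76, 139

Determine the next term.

232

Δ: 9, 21, 39, 63
Δ²: 12, 18, 24
Δ³: 6, 6
Third differences constant at 6.
24 + 6 = 30;  63 + 30 = 93;  139 + 93 = 232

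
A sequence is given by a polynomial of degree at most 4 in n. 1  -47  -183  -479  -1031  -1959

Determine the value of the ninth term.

-8559

-48, -136, -296, -552, -928
-88, -160, -256, -376
-72, -96, -120
-24, -24
Fourth differences constant at -24.
-120 − 24 = -144;  -376 − 144 = -520;  -928 − 520 = -1448;  -1959 − 1448 = -3407
-144 − 24 = -168;  -520 − 168 = -688;  -1448 − 688 = -2136;  -3407 − 2136 = -5543
-168 − 24 = -192;  -688 − 192 = -880;  -2136 − 880 = -3016;  -5543 − 3016 = -8559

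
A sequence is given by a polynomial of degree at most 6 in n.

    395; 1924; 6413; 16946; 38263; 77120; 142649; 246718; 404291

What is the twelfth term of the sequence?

Δ: 1529 , 4489 , 10533 , 21317 , 38857 , 65529 , 104069 , 157573
Δ²: 2960 , 6044 , 10784 , 17540 , 26672 , 38540 , 53504
Δ³: 3084 , 4740 , 6756 , 9132 , 11868 , 14964
Δ⁴: 1656 , 2016 , 2376 , 2736 , 3096
Δ⁵: 360 , 360 , 360 , 360
The fifth differences are constant (360).
3096 + 360 = 3456;  14964 + 3456 = 18420;  53504 + 18420 = 71924;  157573 + 71924 = 229497;  404291 + 229497 = 633788
3456 + 360 = 3816;  18420 + 3816 = 22236;  71924 + 22236 = 94160;  229497 + 94160 = 323657;  633788 + 323657 = 957445
3816 + 360 = 4176;  22236 + 4176 = 26412;  94160 + 26412 = 120572;  323657 + 120572 = 444229;  957445 + 444229 = 1401674

1401674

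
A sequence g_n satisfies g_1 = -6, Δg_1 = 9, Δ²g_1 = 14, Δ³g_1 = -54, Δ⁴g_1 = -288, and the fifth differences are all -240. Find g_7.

-6582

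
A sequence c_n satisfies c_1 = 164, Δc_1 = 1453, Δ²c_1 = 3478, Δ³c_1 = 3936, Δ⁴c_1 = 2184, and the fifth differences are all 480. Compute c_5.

Build the table forward from the leading diagonal:
D5: 480, 480, 480, 480, 480
D4: 2184, 2664, 3144, 3624, 4104
D3: 3936, 6120, 8784, 11928, 15552
D2: 3478, 7414, 13534, 22318, 34246
D1: 1453, 4931, 12345, 25879, 48197
c: 164, 1617, 6548, 18893, 44772

44772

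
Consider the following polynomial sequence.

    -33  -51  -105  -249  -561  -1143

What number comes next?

-18  -54  -144  -312  -582
-36  -90  -168  -270
-54  -78  -102
-24  -24
Constant fourth difference = -24, so extend:
-102 − 24 = -126;  -270 − 126 = -396;  -582 − 396 = -978;  -1143 − 978 = -2121

-2121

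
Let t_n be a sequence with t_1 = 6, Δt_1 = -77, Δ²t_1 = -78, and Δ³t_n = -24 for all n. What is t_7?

-2106

Build the table forward from the leading diagonal:
Third differences: -24  -24  -24  -24  -24  -24  -24
Second differences: -78  -102  -126  -150  -174  -198  -222
First differences: -77  -155  -257  -383  -533  -707  -905
t: 6  -71  -226  -483  -866  -1399  -2106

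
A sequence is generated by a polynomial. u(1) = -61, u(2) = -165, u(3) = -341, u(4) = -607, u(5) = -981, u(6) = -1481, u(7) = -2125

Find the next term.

-2931

First differences: -104, -176, -266, -374, -500, -644
Second differences: -72, -90, -108, -126, -144
Third differences: -18, -18, -18, -18
Constant third difference = -18, so extend:
-144 − 18 = -162;  -644 − 162 = -806;  -2125 − 806 = -2931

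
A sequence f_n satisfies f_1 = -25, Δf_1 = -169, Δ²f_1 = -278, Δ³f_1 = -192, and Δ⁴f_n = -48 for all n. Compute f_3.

Build the table forward from the leading diagonal:
Fourth differences: -48  -48  -48
Third differences: -192  -240  -288
Second differences: -278  -470  -710
First differences: -169  -447  -917
f: -25  -194  -641

-641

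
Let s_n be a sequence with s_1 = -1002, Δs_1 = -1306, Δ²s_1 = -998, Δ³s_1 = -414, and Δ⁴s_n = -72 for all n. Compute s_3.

-4612

Build the table forward from the leading diagonal:
Fourth differences: -72, -72, -72
Third differences: -414, -486, -558
Second differences: -998, -1412, -1898
First differences: -1306, -2304, -3716
s: -1002, -2308, -4612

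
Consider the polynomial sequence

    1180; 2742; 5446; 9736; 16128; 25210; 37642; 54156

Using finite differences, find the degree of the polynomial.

4

1562, 2704, 4290, 6392, 9082, 12432, 16514
1142, 1586, 2102, 2690, 3350, 4082
444, 516, 588, 660, 732
72, 72, 72, 72
The fourth differences are constant, so the polynomial has degree 4.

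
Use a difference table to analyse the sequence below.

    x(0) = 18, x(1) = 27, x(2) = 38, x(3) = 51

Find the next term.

66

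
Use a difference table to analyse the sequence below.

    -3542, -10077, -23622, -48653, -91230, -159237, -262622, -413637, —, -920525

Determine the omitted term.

Using the first 8 terms:
D1: -6535, -13545, -25031, -42577, -68007, -103385, -151015
D2: -7010, -11486, -17546, -25430, -35378, -47630
D3: -4476, -6060, -7884, -9948, -12252
D4: -1584, -1824, -2064, -2304
D5: -240, -240, -240
Constant fifth difference = -240.
Extend forward: -2304 − 240 = -2544;  -12252 − 2544 = -14796;  -47630 − 14796 = -62426;  -151015 − 62426 = -213441;  -413637 − 213441 = -627078

-627078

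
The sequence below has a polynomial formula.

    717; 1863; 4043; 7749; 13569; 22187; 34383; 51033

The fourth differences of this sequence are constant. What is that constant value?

96

D1: 1146, 2180, 3706, 5820, 8618, 12196, 16650
D2: 1034, 1526, 2114, 2798, 3578, 4454
D3: 492, 588, 684, 780, 876
D4: 96, 96, 96, 96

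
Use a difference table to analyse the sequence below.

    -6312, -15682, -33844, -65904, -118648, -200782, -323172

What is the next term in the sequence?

-499084

First differences: -9370, -18162, -32060, -52744, -82134, -122390
Second differences: -8792, -13898, -20684, -29390, -40256
Third differences: -5106, -6786, -8706, -10866
Fourth differences: -1680, -1920, -2160
Fifth differences: -240, -240
The fifth differences are constant (-240).
-2160 − 240 = -2400;  -10866 − 2400 = -13266;  -40256 − 13266 = -53522;  -122390 − 53522 = -175912;  -323172 − 175912 = -499084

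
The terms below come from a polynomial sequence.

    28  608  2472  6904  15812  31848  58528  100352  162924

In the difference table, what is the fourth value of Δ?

D1: 580, 1864, 4432, 8908, 16036, 26680, 41824, 62572
D2: 1284, 2568, 4476, 7128, 10644, 15144, 20748
D3: 1284, 1908, 2652, 3516, 4500, 5604
D4: 624, 744, 864, 984, 1104
D5: 120, 120, 120, 120

8908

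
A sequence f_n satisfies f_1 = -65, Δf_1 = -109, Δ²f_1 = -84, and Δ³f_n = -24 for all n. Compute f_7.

Build the table forward from the leading diagonal:
Δ³: -24, -24, -24, -24, -24, -24, -24
Δ²: -84, -108, -132, -156, -180, -204, -228
Δ: -109, -193, -301, -433, -589, -769, -973
f: -65, -174, -367, -668, -1101, -1690, -2459

-2459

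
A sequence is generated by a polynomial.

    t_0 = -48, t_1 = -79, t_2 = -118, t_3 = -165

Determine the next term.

-220

Δ: -31  -39  -47
Δ²: -8  -8
The second differences are constant (-8).
-47 − 8 = -55;  -165 − 55 = -220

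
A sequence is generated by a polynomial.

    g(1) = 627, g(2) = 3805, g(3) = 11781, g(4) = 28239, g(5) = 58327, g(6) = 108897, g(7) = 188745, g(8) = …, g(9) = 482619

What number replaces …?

Using the first 7 terms:
Δ: 3178, 7976, 16458, 30088, 50570, 79848
Δ²: 4798, 8482, 13630, 20482, 29278
Δ³: 3684, 5148, 6852, 8796
Δ⁴: 1464, 1704, 1944
Δ⁵: 240, 240
Constant fifth difference = 240.
Extend forward: 1944 + 240 = 2184;  8796 + 2184 = 10980;  29278 + 10980 = 40258;  79848 + 40258 = 120106;  188745 + 120106 = 308851

308851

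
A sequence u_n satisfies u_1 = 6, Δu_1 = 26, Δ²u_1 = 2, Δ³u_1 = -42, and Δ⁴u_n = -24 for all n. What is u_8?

Build the table forward from the leading diagonal:
Δ⁴: -24  -24  -24  -24  -24  -24  -24  -24
Δ³: -42  -66  -90  -114  -138  -162  -186  -210
Δ²: 2  -40  -106  -196  -310  -448  -610  -796
Δ: 26  28  -12  -118  -314  -624  -1072  -1682
u: 6  32  60  48  -70  -384  -1008  -2080

-2080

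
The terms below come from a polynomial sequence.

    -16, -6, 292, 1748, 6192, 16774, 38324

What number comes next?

10  298  1456  4444  10582  21550
288  1158  2988  6138  10968
870  1830  3150  4830
960  1320  1680
360  360
Constant fifth difference = 360, so extend:
1680 + 360 = 2040;  4830 + 2040 = 6870;  10968 + 6870 = 17838;  21550 + 17838 = 39388;  38324 + 39388 = 77712

77712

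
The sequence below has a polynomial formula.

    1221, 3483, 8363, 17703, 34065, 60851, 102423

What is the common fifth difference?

120

Δ: 2262, 4880, 9340, 16362, 26786, 41572
Δ²: 2618, 4460, 7022, 10424, 14786
Δ³: 1842, 2562, 3402, 4362
Δ⁴: 720, 840, 960
Δ⁵: 120, 120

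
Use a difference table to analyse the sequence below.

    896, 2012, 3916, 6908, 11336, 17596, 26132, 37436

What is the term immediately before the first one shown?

316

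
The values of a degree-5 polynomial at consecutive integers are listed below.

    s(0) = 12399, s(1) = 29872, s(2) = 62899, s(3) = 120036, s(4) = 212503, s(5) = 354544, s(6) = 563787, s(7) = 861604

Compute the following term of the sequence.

First differences: 17473 , 33027 , 57137 , 92467 , 142041 , 209243 , 297817
Second differences: 15554 , 24110 , 35330 , 49574 , 67202 , 88574
Third differences: 8556 , 11220 , 14244 , 17628 , 21372
Fourth differences: 2664 , 3024 , 3384 , 3744
Fifth differences: 360 , 360 , 360
Fifth differences constant at 360.
3744 + 360 = 4104;  21372 + 4104 = 25476;  88574 + 25476 = 114050;  297817 + 114050 = 411867;  861604 + 411867 = 1273471

1273471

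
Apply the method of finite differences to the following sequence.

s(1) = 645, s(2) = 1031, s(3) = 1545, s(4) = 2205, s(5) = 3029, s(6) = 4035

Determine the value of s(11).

Δ: 386 , 514 , 660 , 824 , 1006
Δ²: 128 , 146 , 164 , 182
Δ³: 18 , 18 , 18
Constant third difference = 18, so extend:
182 + 18 = 200;  1006 + 200 = 1206;  4035 + 1206 = 5241
200 + 18 = 218;  1206 + 218 = 1424;  5241 + 1424 = 6665
218 + 18 = 236;  1424 + 236 = 1660;  6665 + 1660 = 8325
236 + 18 = 254;  1660 + 254 = 1914;  8325 + 1914 = 10239
254 + 18 = 272;  1914 + 272 = 2186;  10239 + 2186 = 12425

12425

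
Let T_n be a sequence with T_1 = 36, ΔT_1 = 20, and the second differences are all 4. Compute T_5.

140

Build the table forward from the leading diagonal:
Δ²: 4  4  4  4  4
Δ: 20  24  28  32  36
T: 36  56  80  108  140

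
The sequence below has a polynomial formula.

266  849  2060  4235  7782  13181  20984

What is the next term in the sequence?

First differences: 583  1211  2175  3547  5399  7803
Second differences: 628  964  1372  1852  2404
Third differences: 336  408  480  552
Fourth differences: 72  72  72
Constant fourth difference = 72, so extend:
552 + 72 = 624;  2404 + 624 = 3028;  7803 + 3028 = 10831;  20984 + 10831 = 31815

31815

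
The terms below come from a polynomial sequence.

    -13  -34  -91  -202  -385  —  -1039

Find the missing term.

-658

Using the first 5 terms:
D1: -21, -57, -111, -183
D2: -36, -54, -72
D3: -18, -18
Constant third difference = -18.
Extend forward: -72 − 18 = -90;  -183 − 90 = -273;  -385 − 273 = -658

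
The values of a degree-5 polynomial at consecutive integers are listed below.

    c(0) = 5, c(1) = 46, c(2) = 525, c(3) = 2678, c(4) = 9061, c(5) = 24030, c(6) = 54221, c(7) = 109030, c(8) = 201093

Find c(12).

Δ: 41  479  2153  6383  14969  30191  54809  92063
Δ²: 438  1674  4230  8586  15222  24618  37254
Δ³: 1236  2556  4356  6636  9396  12636
Δ⁴: 1320  1800  2280  2760  3240
Δ⁵: 480  480  480  480
Fifth differences constant at 480.
3240 + 480 = 3720;  12636 + 3720 = 16356;  37254 + 16356 = 53610;  92063 + 53610 = 145673;  201093 + 145673 = 346766
3720 + 480 = 4200;  16356 + 4200 = 20556;  53610 + 20556 = 74166;  145673 + 74166 = 219839;  346766 + 219839 = 566605
4200 + 480 = 4680;  20556 + 4680 = 25236;  74166 + 25236 = 99402;  219839 + 99402 = 319241;  566605 + 319241 = 885846
4680 + 480 = 5160;  25236 + 5160 = 30396;  99402 + 30396 = 129798;  319241 + 129798 = 449039;  885846 + 449039 = 1334885

1334885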